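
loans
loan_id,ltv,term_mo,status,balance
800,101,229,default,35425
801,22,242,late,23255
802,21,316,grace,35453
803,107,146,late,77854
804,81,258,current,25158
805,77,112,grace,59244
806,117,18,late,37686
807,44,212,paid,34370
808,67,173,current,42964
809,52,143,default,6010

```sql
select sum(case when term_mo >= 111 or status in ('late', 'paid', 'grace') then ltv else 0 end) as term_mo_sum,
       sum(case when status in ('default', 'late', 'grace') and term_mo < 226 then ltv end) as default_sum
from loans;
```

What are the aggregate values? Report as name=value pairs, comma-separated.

term_mo_sum=689, default_sum=353

[term_mo_sum: term_mo >= 111 or status in ('late', 'paid', 'grace')]
loan_id=800: ✓ → 101
loan_id=801: ✓ → 22
loan_id=802: ✓ → 21
loan_id=803: ✓ → 107
loan_id=804: ✓ → 81
loan_id=805: ✓ → 77
loan_id=806: ✓ → 117
loan_id=807: ✓ → 44
loan_id=808: ✓ → 67
loan_id=809: ✓ → 52
term_mo_sum = 101 + 22 + 21 + 107 + 81 + 77 + 117 + 44 + 67 + 52 = 689
—
[default_sum: status in ('default', 'late', 'grace') and term_mo < 226]
loan_id=800: ✗
loan_id=801: ✗
loan_id=802: ✗
loan_id=803: ✓ → 107
loan_id=804: ✗
loan_id=805: ✓ → 77
loan_id=806: ✓ → 117
loan_id=807: ✗
loan_id=808: ✗
loan_id=809: ✓ → 52
default_sum = 107 + 77 + 117 + 52 = 353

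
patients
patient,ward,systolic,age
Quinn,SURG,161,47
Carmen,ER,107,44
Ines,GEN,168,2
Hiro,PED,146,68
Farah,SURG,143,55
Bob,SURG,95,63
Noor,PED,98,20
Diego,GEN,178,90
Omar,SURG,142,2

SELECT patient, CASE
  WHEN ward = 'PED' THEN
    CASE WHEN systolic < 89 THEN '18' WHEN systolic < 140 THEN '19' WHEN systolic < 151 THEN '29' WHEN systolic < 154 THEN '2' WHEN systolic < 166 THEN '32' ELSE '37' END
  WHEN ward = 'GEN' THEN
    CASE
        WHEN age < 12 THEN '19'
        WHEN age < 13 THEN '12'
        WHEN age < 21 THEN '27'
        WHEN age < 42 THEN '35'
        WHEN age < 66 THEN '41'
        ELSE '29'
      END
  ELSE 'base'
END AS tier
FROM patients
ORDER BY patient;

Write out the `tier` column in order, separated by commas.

patient=Bob: ward='SURG' → outer ELSE → base
patient=Carmen: ward='ER' → outer ELSE → base
patient=Diego: ward='GEN' → inner[ELSE] → 29
patient=Farah: ward='SURG' → outer ELSE → base
patient=Hiro: ward='PED' → inner[systolic < 151] → 29
patient=Ines: ward='GEN' → inner[age < 12] → 19
patient=Noor: ward='PED' → inner[systolic < 140] → 19
patient=Omar: ward='SURG' → outer ELSE → base
patient=Quinn: ward='SURG' → outer ELSE → base

base, base, 29, base, 29, 19, 19, base, base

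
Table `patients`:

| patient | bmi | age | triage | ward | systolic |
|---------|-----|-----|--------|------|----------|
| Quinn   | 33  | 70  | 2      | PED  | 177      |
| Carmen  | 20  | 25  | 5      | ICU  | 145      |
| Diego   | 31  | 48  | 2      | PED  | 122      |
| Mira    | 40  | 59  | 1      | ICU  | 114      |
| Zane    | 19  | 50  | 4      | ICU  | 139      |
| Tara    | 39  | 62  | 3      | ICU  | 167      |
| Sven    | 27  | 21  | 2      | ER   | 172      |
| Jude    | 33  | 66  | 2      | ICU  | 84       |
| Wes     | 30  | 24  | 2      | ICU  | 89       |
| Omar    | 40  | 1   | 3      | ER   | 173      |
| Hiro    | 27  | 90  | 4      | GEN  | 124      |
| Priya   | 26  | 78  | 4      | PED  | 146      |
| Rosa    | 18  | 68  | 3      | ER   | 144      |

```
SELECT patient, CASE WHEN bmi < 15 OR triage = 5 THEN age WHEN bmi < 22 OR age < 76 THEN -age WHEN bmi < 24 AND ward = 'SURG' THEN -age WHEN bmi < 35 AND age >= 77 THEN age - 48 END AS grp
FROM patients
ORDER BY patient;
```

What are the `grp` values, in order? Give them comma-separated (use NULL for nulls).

patient=Carmen: bmi < 15 OR triage = 5 → 25
patient=Diego: bmi < 22 OR age < 76 → -48
patient=Hiro: bmi < 35 AND age >= 77 → 42
patient=Jude: bmi < 22 OR age < 76 → -66
patient=Mira: bmi < 22 OR age < 76 → -59
patient=Omar: bmi < 22 OR age < 76 → -1
patient=Priya: bmi < 35 AND age >= 77 → 30
patient=Quinn: bmi < 22 OR age < 76 → -70
patient=Rosa: bmi < 22 OR age < 76 → -68
patient=Sven: bmi < 22 OR age < 76 → -21
patient=Tara: bmi < 22 OR age < 76 → -62
patient=Wes: bmi < 22 OR age < 76 → -24
patient=Zane: bmi < 22 OR age < 76 → -50

25, -48, 42, -66, -59, -1, 30, -70, -68, -21, -62, -24, -50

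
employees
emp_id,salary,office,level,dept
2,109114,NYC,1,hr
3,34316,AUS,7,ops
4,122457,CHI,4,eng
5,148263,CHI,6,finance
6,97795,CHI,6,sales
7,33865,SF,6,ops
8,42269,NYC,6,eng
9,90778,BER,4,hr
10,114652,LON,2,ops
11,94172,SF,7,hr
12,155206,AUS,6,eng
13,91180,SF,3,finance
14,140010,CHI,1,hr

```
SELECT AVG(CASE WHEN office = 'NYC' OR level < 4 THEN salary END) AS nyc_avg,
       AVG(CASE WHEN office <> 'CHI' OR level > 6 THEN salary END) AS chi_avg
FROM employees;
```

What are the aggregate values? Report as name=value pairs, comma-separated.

nyc_avg=99445, chi_avg=85061.3333333333

[nyc_avg: office = 'NYC' OR level < 4]
emp_id=2: ✓ → 109114
emp_id=3: ✗
emp_id=4: ✗
emp_id=5: ✗
emp_id=6: ✗
emp_id=7: ✗
emp_id=8: ✓ → 42269
emp_id=9: ✗
emp_id=10: ✓ → 114652
emp_id=11: ✗
emp_id=12: ✗
emp_id=13: ✓ → 91180
emp_id=14: ✓ → 140010
nyc_avg = (109114 + 42269 + 114652 + 91180 + 140010) / 5 = 99445
—
[chi_avg: office <> 'CHI' OR level > 6]
emp_id=2: ✓ → 109114
emp_id=3: ✓ → 34316
emp_id=4: ✗
emp_id=5: ✗
emp_id=6: ✗
emp_id=7: ✓ → 33865
emp_id=8: ✓ → 42269
emp_id=9: ✓ → 90778
emp_id=10: ✓ → 114652
emp_id=11: ✓ → 94172
emp_id=12: ✓ → 155206
emp_id=13: ✓ → 91180
emp_id=14: ✗
chi_avg = (109114 + 34316 + 33865 + 42269 + 90778 + 114652 + 94172 + 155206 + 91180) / 9 = 85061.3333333333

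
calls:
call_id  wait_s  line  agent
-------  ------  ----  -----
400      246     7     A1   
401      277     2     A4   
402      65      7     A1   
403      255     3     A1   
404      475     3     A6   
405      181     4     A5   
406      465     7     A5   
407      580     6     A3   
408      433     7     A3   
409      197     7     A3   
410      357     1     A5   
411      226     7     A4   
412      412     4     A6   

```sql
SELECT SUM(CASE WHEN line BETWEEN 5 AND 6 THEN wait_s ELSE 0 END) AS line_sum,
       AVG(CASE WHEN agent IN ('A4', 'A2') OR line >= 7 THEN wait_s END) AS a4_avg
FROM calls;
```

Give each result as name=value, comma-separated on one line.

[line_sum: line BETWEEN 5 AND 6]
call_id=400: ✗
call_id=401: ✗
call_id=402: ✗
call_id=403: ✗
call_id=404: ✗
call_id=405: ✗
call_id=406: ✗
call_id=407: ✓ → 580
call_id=408: ✗
call_id=409: ✗
call_id=410: ✗
call_id=411: ✗
call_id=412: ✗
line_sum = 580
—
[a4_avg: agent IN ('A4', 'A2') OR line >= 7]
call_id=400: ✓ → 246
call_id=401: ✓ → 277
call_id=402: ✓ → 65
call_id=403: ✗
call_id=404: ✗
call_id=405: ✗
call_id=406: ✓ → 465
call_id=407: ✗
call_id=408: ✓ → 433
call_id=409: ✓ → 197
call_id=410: ✗
call_id=411: ✓ → 226
call_id=412: ✗
a4_avg = (246 + 277 + 65 + 465 + 433 + 197 + 226) / 7 = 272.7142857143

line_sum=580, a4_avg=272.7142857143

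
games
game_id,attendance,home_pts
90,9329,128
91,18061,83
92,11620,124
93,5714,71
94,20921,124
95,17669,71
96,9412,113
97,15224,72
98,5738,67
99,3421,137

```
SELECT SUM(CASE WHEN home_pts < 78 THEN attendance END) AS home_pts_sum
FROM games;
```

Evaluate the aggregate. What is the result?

game_id=90: ✗
game_id=91: ✗
game_id=92: ✗
game_id=93: ✓ → 5714
game_id=94: ✗
game_id=95: ✓ → 17669
game_id=96: ✗
game_id=97: ✓ → 15224
game_id=98: ✓ → 5738
game_id=99: ✗
home_pts_sum = 5714 + 17669 + 15224 + 5738 = 44345

44345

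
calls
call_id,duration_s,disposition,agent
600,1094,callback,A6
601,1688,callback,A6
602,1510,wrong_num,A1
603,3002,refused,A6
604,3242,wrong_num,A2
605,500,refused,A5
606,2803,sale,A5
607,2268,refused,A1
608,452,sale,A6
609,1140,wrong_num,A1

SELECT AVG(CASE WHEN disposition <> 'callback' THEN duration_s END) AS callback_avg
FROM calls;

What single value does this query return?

call_id=600: ✗
call_id=601: ✗
call_id=602: ✓ → 1510
call_id=603: ✓ → 3002
call_id=604: ✓ → 3242
call_id=605: ✓ → 500
call_id=606: ✓ → 2803
call_id=607: ✓ → 2268
call_id=608: ✓ → 452
call_id=609: ✓ → 1140
callback_avg = (1510 + 3002 + 3242 + 500 + 2803 + 2268 + 452 + 1140) / 8 = 1864.625

1864.625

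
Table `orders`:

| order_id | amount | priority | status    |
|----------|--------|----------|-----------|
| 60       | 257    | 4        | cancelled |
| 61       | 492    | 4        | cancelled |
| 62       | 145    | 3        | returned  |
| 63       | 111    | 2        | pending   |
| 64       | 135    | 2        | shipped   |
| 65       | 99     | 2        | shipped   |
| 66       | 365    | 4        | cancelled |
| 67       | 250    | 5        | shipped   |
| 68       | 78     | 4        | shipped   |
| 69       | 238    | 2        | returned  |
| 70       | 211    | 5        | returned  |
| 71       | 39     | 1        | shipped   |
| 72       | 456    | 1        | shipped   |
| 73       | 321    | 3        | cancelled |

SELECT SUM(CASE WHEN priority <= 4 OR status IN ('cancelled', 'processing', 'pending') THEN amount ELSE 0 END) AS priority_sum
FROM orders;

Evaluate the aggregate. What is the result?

order_id=60: ✓ → 257
order_id=61: ✓ → 492
order_id=62: ✓ → 145
order_id=63: ✓ → 111
order_id=64: ✓ → 135
order_id=65: ✓ → 99
order_id=66: ✓ → 365
order_id=67: ✗
order_id=68: ✓ → 78
order_id=69: ✓ → 238
order_id=70: ✗
order_id=71: ✓ → 39
order_id=72: ✓ → 456
order_id=73: ✓ → 321
priority_sum = 257 + 492 + 145 + 111 + 135 + 99 + 365 + 78 + 238 + 39 + 456 + 321 = 2736

2736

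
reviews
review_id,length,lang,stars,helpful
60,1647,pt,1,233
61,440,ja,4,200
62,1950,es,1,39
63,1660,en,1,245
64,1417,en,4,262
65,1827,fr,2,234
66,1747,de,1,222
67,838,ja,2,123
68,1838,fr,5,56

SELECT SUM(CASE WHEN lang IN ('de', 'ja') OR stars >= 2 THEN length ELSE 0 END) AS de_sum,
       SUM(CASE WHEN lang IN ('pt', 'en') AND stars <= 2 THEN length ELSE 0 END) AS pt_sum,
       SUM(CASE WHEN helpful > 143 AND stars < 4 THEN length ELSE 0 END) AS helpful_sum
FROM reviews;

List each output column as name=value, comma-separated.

[de_sum: lang IN ('de', 'ja') OR stars >= 2]
review_id=60: ✗
review_id=61: ✓ → 440
review_id=62: ✗
review_id=63: ✗
review_id=64: ✓ → 1417
review_id=65: ✓ → 1827
review_id=66: ✓ → 1747
review_id=67: ✓ → 838
review_id=68: ✓ → 1838
de_sum = 440 + 1417 + 1827 + 1747 + 838 + 1838 = 8107
—
[pt_sum: lang IN ('pt', 'en') AND stars <= 2]
review_id=60: ✓ → 1647
review_id=61: ✗
review_id=62: ✗
review_id=63: ✓ → 1660
review_id=64: ✗
review_id=65: ✗
review_id=66: ✗
review_id=67: ✗
review_id=68: ✗
pt_sum = 1647 + 1660 = 3307
—
[helpful_sum: helpful > 143 AND stars < 4]
review_id=60: ✓ → 1647
review_id=61: ✗
review_id=62: ✗
review_id=63: ✓ → 1660
review_id=64: ✗
review_id=65: ✓ → 1827
review_id=66: ✓ → 1747
review_id=67: ✗
review_id=68: ✗
helpful_sum = 1647 + 1660 + 1827 + 1747 = 6881

de_sum=8107, pt_sum=3307, helpful_sum=6881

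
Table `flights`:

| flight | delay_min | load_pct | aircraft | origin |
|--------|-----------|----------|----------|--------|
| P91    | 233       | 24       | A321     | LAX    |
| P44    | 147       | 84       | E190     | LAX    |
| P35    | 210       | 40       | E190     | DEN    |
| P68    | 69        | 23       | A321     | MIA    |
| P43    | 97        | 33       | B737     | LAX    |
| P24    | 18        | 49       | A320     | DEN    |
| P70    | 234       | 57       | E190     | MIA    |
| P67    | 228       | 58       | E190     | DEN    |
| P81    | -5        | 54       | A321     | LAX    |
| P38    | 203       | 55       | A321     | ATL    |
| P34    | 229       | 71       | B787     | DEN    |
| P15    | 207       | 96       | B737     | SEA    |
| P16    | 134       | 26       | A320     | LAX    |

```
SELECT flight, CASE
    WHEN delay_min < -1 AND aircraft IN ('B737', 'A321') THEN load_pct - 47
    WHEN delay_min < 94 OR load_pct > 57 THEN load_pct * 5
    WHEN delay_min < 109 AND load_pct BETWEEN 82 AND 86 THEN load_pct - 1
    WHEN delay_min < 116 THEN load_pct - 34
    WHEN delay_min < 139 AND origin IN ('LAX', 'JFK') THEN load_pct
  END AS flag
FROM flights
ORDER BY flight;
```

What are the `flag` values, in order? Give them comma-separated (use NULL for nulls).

flight=P15: delay_min < 94 OR load_pct > 57 → 480
flight=P16: delay_min < 139 AND origin IN ('LAX', 'JFK') → 26
flight=P24: delay_min < 94 OR load_pct > 57 → 245
flight=P34: delay_min < 94 OR load_pct > 57 → 355
flight=P35: (no match → NULL) → NULL
flight=P38: (no match → NULL) → NULL
flight=P43: delay_min < 116 → -1
flight=P44: delay_min < 94 OR load_pct > 57 → 420
flight=P67: delay_min < 94 OR load_pct > 57 → 290
flight=P68: delay_min < 94 OR load_pct > 57 → 115
flight=P70: (no match → NULL) → NULL
flight=P81: delay_min < -1 AND aircraft IN ('B737', 'A321') → 7
flight=P91: (no match → NULL) → NULL

480, 26, 245, 355, NULL, NULL, -1, 420, 290, 115, NULL, 7, NULL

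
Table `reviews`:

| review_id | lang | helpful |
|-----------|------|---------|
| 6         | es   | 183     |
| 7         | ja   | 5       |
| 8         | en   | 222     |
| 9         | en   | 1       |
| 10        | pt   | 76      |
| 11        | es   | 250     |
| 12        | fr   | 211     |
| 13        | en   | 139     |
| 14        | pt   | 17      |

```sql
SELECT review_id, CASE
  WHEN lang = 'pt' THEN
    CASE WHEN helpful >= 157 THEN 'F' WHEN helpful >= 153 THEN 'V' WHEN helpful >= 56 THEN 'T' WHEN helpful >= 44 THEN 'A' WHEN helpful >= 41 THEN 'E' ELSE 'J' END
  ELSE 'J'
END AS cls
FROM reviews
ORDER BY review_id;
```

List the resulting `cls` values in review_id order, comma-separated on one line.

J, J, J, J, T, J, J, J, J

review_id=6: lang='es' → outer ELSE → J
review_id=7: lang='ja' → outer ELSE → J
review_id=8: lang='en' → outer ELSE → J
review_id=9: lang='en' → outer ELSE → J
review_id=10: lang='pt' → inner[helpful >= 56] → T
review_id=11: lang='es' → outer ELSE → J
review_id=12: lang='fr' → outer ELSE → J
review_id=13: lang='en' → outer ELSE → J
review_id=14: lang='pt' → inner[ELSE] → J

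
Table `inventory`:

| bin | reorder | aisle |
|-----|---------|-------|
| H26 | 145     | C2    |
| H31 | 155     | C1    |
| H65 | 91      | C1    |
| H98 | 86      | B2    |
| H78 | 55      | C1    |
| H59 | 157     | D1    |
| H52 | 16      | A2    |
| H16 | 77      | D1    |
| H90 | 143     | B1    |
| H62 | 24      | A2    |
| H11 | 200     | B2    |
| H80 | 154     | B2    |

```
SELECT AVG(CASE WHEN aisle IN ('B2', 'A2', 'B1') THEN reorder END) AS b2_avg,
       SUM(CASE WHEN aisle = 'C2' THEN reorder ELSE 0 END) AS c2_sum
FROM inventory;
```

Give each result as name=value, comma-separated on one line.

[b2_avg: aisle IN ('B2', 'A2', 'B1')]
bin=H26: ✗
bin=H31: ✗
bin=H65: ✗
bin=H98: ✓ → 86
bin=H78: ✗
bin=H59: ✗
bin=H52: ✓ → 16
bin=H16: ✗
bin=H90: ✓ → 143
bin=H62: ✓ → 24
bin=H11: ✓ → 200
bin=H80: ✓ → 154
b2_avg = (86 + 16 + 143 + 24 + 200 + 154) / 6 = 103.8333333333
—
[c2_sum: aisle = 'C2']
bin=H26: ✓ → 145
bin=H31: ✗
bin=H65: ✗
bin=H98: ✗
bin=H78: ✗
bin=H59: ✗
bin=H52: ✗
bin=H16: ✗
bin=H90: ✗
bin=H62: ✗
bin=H11: ✗
bin=H80: ✗
c2_sum = 145

b2_avg=103.8333333333, c2_sum=145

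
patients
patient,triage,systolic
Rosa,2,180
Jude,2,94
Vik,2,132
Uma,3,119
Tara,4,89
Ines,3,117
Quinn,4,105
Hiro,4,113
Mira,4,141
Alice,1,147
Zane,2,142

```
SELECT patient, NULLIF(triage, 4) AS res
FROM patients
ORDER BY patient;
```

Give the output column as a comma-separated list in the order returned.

1, NULL, 3, 2, NULL, NULL, 2, NULL, 3, 2, 2

patient=Alice: triage=1 vs 4: differ → 1
patient=Hiro: triage=4 vs 4: equal → NULL
patient=Ines: triage=3 vs 4: differ → 3
patient=Jude: triage=2 vs 4: differ → 2
patient=Mira: triage=4 vs 4: equal → NULL
patient=Quinn: triage=4 vs 4: equal → NULL
patient=Rosa: triage=2 vs 4: differ → 2
patient=Tara: triage=4 vs 4: equal → NULL
patient=Uma: triage=3 vs 4: differ → 3
patient=Vik: triage=2 vs 4: differ → 2
patient=Zane: triage=2 vs 4: differ → 2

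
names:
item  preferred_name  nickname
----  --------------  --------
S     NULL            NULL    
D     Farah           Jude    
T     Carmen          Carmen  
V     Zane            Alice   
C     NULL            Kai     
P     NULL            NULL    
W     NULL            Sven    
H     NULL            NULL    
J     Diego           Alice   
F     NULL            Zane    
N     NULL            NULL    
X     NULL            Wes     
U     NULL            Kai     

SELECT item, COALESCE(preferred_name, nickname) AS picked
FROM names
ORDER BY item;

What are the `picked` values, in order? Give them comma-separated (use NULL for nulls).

item=C: preferred_name=NULL, nickname=Kai → Kai
item=D: preferred_name=Farah → Farah
item=F: preferred_name=NULL, nickname=Zane → Zane
item=H: preferred_name=NULL, nickname=NULL (all NULL) → NULL
item=J: preferred_name=Diego → Diego
item=N: preferred_name=NULL, nickname=NULL (all NULL) → NULL
item=P: preferred_name=NULL, nickname=NULL (all NULL) → NULL
item=S: preferred_name=NULL, nickname=NULL (all NULL) → NULL
item=T: preferred_name=Carmen → Carmen
item=U: preferred_name=NULL, nickname=Kai → Kai
item=V: preferred_name=Zane → Zane
item=W: preferred_name=NULL, nickname=Sven → Sven
item=X: preferred_name=NULL, nickname=Wes → Wes

Kai, Farah, Zane, NULL, Diego, NULL, NULL, NULL, Carmen, Kai, Zane, Sven, Wes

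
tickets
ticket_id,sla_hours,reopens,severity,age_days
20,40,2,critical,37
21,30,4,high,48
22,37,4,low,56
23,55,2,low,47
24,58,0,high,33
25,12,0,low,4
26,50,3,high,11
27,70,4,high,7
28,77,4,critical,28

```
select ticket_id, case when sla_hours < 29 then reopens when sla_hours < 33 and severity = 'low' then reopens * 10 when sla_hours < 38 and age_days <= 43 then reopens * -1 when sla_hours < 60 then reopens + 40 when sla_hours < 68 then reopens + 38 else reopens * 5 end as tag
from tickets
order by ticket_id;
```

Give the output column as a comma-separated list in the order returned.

ticket_id=20: sla_hours < 60 → 42
ticket_id=21: sla_hours < 60 → 44
ticket_id=22: sla_hours < 60 → 44
ticket_id=23: sla_hours < 60 → 42
ticket_id=24: sla_hours < 60 → 40
ticket_id=25: sla_hours < 29 → 0
ticket_id=26: sla_hours < 60 → 43
ticket_id=27: ELSE → 20
ticket_id=28: ELSE → 20

42, 44, 44, 42, 40, 0, 43, 20, 20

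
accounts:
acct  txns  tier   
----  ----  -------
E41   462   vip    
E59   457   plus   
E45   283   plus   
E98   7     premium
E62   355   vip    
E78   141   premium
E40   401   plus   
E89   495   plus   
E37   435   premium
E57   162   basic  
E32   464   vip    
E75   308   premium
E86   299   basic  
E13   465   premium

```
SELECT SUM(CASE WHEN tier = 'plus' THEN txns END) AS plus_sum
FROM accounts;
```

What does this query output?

acct=E41: ✗
acct=E59: ✓ → 457
acct=E45: ✓ → 283
acct=E98: ✗
acct=E62: ✗
acct=E78: ✗
acct=E40: ✓ → 401
acct=E89: ✓ → 495
acct=E37: ✗
acct=E57: ✗
acct=E32: ✗
acct=E75: ✗
acct=E86: ✗
acct=E13: ✗
plus_sum = 457 + 283 + 401 + 495 = 1636

1636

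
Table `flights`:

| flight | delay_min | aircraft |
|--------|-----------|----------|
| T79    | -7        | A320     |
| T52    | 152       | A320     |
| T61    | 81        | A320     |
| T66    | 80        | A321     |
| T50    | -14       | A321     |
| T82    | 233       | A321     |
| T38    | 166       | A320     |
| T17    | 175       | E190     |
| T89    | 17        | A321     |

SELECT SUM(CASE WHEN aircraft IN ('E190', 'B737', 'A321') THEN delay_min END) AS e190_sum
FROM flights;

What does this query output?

flight=T79: ✗
flight=T52: ✗
flight=T61: ✗
flight=T66: ✓ → 80
flight=T50: ✓ → -14
flight=T82: ✓ → 233
flight=T38: ✗
flight=T17: ✓ → 175
flight=T89: ✓ → 17
e190_sum = 80 + -14 + 233 + 175 + 17 = 491

491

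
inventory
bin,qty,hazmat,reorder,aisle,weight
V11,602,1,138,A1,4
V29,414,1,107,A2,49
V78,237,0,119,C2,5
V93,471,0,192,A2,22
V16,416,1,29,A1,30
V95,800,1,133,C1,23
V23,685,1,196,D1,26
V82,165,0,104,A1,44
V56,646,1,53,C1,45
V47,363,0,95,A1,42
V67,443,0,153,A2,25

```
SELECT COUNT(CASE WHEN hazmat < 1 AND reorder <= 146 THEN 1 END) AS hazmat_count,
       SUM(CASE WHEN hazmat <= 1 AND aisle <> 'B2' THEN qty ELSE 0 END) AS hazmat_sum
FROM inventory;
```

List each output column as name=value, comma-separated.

hazmat_count=3, hazmat_sum=5242

[hazmat_count: hazmat < 1 AND reorder <= 146]
bin=V11: ✗
bin=V29: ✗
bin=V78: ✓ → 1
bin=V93: ✗
bin=V16: ✗
bin=V95: ✗
bin=V23: ✗
bin=V82: ✓ → 1
bin=V56: ✗
bin=V47: ✓ → 1
bin=V67: ✗
hazmat_count = COUNT(1, 1, 1) = 3
—
[hazmat_sum: hazmat <= 1 AND aisle <> 'B2']
bin=V11: ✓ → 602
bin=V29: ✓ → 414
bin=V78: ✓ → 237
bin=V93: ✓ → 471
bin=V16: ✓ → 416
bin=V95: ✓ → 800
bin=V23: ✓ → 685
bin=V82: ✓ → 165
bin=V56: ✓ → 646
bin=V47: ✓ → 363
bin=V67: ✓ → 443
hazmat_sum = 602 + 414 + 237 + 471 + 416 + 800 + 685 + 165 + 646 + 363 + 443 = 5242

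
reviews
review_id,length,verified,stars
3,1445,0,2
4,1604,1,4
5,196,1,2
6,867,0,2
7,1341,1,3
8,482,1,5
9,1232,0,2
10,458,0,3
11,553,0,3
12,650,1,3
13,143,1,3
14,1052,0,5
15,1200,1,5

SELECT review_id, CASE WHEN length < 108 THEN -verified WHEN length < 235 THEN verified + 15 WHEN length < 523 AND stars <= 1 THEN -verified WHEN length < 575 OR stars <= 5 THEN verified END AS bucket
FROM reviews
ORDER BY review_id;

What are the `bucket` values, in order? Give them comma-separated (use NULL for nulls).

0, 1, 16, 0, 1, 1, 0, 0, 0, 1, 16, 0, 1

review_id=3: length < 575 OR stars <= 5 → 0
review_id=4: length < 575 OR stars <= 5 → 1
review_id=5: length < 235 → 16
review_id=6: length < 575 OR stars <= 5 → 0
review_id=7: length < 575 OR stars <= 5 → 1
review_id=8: length < 575 OR stars <= 5 → 1
review_id=9: length < 575 OR stars <= 5 → 0
review_id=10: length < 575 OR stars <= 5 → 0
review_id=11: length < 575 OR stars <= 5 → 0
review_id=12: length < 575 OR stars <= 5 → 1
review_id=13: length < 235 → 16
review_id=14: length < 575 OR stars <= 5 → 0
review_id=15: length < 575 OR stars <= 5 → 1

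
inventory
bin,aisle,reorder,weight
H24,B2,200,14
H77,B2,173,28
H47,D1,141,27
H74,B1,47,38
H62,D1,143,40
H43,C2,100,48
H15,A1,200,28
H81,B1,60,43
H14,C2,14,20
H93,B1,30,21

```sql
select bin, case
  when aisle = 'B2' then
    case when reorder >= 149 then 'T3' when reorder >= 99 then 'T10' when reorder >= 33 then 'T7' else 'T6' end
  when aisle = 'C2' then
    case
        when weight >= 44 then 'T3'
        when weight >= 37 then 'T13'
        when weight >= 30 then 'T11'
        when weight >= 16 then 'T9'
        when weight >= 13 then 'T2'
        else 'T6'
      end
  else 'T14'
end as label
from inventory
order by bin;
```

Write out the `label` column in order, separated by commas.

T9, T14, T3, T3, T14, T14, T14, T3, T14, T14

bin=H14: aisle='C2' → inner[weight >= 16] → T9
bin=H15: aisle='A1' → outer ELSE → T14
bin=H24: aisle='B2' → inner[reorder >= 149] → T3
bin=H43: aisle='C2' → inner[weight >= 44] → T3
bin=H47: aisle='D1' → outer ELSE → T14
bin=H62: aisle='D1' → outer ELSE → T14
bin=H74: aisle='B1' → outer ELSE → T14
bin=H77: aisle='B2' → inner[reorder >= 149] → T3
bin=H81: aisle='B1' → outer ELSE → T14
bin=H93: aisle='B1' → outer ELSE → T14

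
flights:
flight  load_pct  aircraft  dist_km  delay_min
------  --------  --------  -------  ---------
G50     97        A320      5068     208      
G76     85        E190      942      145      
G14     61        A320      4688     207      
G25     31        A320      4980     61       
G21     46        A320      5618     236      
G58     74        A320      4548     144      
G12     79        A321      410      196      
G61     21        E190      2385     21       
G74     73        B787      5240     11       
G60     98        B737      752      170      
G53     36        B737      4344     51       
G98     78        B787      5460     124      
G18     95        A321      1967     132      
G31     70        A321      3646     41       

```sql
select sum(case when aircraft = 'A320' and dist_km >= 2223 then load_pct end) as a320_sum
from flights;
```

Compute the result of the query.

309

flight=G50: ✓ → 97
flight=G76: ✗
flight=G14: ✓ → 61
flight=G25: ✓ → 31
flight=G21: ✓ → 46
flight=G58: ✓ → 74
flight=G12: ✗
flight=G61: ✗
flight=G74: ✗
flight=G60: ✗
flight=G53: ✗
flight=G98: ✗
flight=G18: ✗
flight=G31: ✗
a320_sum = 97 + 61 + 31 + 46 + 74 = 309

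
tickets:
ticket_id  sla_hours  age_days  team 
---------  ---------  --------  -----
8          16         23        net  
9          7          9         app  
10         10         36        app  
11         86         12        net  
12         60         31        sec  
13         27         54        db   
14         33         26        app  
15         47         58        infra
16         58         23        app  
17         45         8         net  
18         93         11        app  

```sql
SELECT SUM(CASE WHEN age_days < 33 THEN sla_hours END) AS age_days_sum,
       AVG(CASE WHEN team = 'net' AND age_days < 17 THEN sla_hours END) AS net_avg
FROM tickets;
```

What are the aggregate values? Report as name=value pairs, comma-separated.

age_days_sum=398, net_avg=65.5

[age_days_sum: age_days < 33]
ticket_id=8: ✓ → 16
ticket_id=9: ✓ → 7
ticket_id=10: ✗
ticket_id=11: ✓ → 86
ticket_id=12: ✓ → 60
ticket_id=13: ✗
ticket_id=14: ✓ → 33
ticket_id=15: ✗
ticket_id=16: ✓ → 58
ticket_id=17: ✓ → 45
ticket_id=18: ✓ → 93
age_days_sum = 16 + 7 + 86 + 60 + 33 + 58 + 45 + 93 = 398
—
[net_avg: team = 'net' AND age_days < 17]
ticket_id=8: ✗
ticket_id=9: ✗
ticket_id=10: ✗
ticket_id=11: ✓ → 86
ticket_id=12: ✗
ticket_id=13: ✗
ticket_id=14: ✗
ticket_id=15: ✗
ticket_id=16: ✗
ticket_id=17: ✓ → 45
ticket_id=18: ✗
net_avg = (86 + 45) / 2 = 65.5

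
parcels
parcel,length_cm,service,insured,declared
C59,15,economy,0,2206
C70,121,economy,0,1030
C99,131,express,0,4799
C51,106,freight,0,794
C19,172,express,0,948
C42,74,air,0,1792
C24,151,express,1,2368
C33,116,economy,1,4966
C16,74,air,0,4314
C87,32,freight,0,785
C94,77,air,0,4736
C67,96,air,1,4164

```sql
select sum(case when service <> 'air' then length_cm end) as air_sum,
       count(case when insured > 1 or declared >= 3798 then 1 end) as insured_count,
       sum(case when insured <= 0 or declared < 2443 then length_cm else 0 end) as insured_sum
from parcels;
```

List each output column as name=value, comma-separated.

[air_sum: service <> 'air']
parcel=C59: ✓ → 15
parcel=C70: ✓ → 121
parcel=C99: ✓ → 131
parcel=C51: ✓ → 106
parcel=C19: ✓ → 172
parcel=C42: ✗
parcel=C24: ✓ → 151
parcel=C33: ✓ → 116
parcel=C16: ✗
parcel=C87: ✓ → 32
parcel=C94: ✗
parcel=C67: ✗
air_sum = 15 + 121 + 131 + 106 + 172 + 151 + 116 + 32 = 844
—
[insured_count: insured > 1 or declared >= 3798]
parcel=C59: ✗
parcel=C70: ✗
parcel=C99: ✓ → 1
parcel=C51: ✗
parcel=C19: ✗
parcel=C42: ✗
parcel=C24: ✗
parcel=C33: ✓ → 1
parcel=C16: ✓ → 1
parcel=C87: ✗
parcel=C94: ✓ → 1
parcel=C67: ✓ → 1
insured_count = COUNT(1, 1, 1, 1, 1) = 5
—
[insured_sum: insured <= 0 or declared < 2443]
parcel=C59: ✓ → 15
parcel=C70: ✓ → 121
parcel=C99: ✓ → 131
parcel=C51: ✓ → 106
parcel=C19: ✓ → 172
parcel=C42: ✓ → 74
parcel=C24: ✓ → 151
parcel=C33: ✗
parcel=C16: ✓ → 74
parcel=C87: ✓ → 32
parcel=C94: ✓ → 77
parcel=C67: ✗
insured_sum = 15 + 121 + 131 + 106 + 172 + 74 + 151 + 74 + 32 + 77 = 953

air_sum=844, insured_count=5, insured_sum=953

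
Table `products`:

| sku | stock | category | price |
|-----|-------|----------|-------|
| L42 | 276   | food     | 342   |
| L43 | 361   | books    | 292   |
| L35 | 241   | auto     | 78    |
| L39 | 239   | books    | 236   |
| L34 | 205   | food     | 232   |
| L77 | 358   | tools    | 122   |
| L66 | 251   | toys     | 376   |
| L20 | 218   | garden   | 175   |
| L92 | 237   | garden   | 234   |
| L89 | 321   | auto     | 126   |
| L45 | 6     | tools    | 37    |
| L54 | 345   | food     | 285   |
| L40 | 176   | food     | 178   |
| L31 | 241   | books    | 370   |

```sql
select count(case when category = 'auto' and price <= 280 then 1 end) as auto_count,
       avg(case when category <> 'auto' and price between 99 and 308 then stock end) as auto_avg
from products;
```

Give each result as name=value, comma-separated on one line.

[auto_count: category = 'auto' and price <= 280]
sku=L42: ✗
sku=L43: ✗
sku=L35: ✓ → 1
sku=L39: ✗
sku=L34: ✗
sku=L77: ✗
sku=L66: ✗
sku=L20: ✗
sku=L92: ✗
sku=L89: ✓ → 1
sku=L45: ✗
sku=L54: ✗
sku=L40: ✗
sku=L31: ✗
auto_count = COUNT(1, 1) = 2
—
[auto_avg: category <> 'auto' and price between 99 and 308]
sku=L42: ✗
sku=L43: ✓ → 361
sku=L35: ✗
sku=L39: ✓ → 239
sku=L34: ✓ → 205
sku=L77: ✓ → 358
sku=L66: ✗
sku=L20: ✓ → 218
sku=L92: ✓ → 237
sku=L89: ✗
sku=L45: ✗
sku=L54: ✓ → 345
sku=L40: ✓ → 176
sku=L31: ✗
auto_avg = (361 + 239 + 205 + 358 + 218 + 237 + 345 + 176) / 8 = 267.375

auto_count=2, auto_avg=267.375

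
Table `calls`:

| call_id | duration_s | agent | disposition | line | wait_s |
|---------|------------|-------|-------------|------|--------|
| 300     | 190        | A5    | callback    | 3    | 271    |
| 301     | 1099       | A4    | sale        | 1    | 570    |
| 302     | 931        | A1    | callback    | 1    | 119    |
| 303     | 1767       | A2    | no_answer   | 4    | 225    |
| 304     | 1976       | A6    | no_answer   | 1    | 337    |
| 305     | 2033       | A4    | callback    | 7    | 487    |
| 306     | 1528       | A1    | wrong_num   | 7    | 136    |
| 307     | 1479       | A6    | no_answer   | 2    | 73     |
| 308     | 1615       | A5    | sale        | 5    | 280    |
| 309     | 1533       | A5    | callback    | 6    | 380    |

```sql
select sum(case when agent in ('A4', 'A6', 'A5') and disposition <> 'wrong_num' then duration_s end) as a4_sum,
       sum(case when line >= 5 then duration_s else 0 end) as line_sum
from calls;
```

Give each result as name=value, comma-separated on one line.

a4_sum=9925, line_sum=6709

[a4_sum: agent in ('A4', 'A6', 'A5') and disposition <> 'wrong_num']
call_id=300: ✓ → 190
call_id=301: ✓ → 1099
call_id=302: ✗
call_id=303: ✗
call_id=304: ✓ → 1976
call_id=305: ✓ → 2033
call_id=306: ✗
call_id=307: ✓ → 1479
call_id=308: ✓ → 1615
call_id=309: ✓ → 1533
a4_sum = 190 + 1099 + 1976 + 2033 + 1479 + 1615 + 1533 = 9925
—
[line_sum: line >= 5]
call_id=300: ✗
call_id=301: ✗
call_id=302: ✗
call_id=303: ✗
call_id=304: ✗
call_id=305: ✓ → 2033
call_id=306: ✓ → 1528
call_id=307: ✗
call_id=308: ✓ → 1615
call_id=309: ✓ → 1533
line_sum = 2033 + 1528 + 1615 + 1533 = 6709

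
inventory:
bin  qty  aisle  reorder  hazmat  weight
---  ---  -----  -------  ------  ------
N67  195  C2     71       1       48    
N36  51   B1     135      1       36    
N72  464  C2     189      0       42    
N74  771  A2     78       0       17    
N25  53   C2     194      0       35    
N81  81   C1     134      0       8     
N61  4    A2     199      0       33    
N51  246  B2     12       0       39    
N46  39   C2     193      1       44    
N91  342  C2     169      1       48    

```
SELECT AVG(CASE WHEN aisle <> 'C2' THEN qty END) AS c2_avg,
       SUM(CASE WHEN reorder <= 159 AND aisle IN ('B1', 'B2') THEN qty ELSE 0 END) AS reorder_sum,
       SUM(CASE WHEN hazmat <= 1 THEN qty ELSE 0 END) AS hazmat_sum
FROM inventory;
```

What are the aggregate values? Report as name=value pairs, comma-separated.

[c2_avg: aisle <> 'C2']
bin=N67: ✗
bin=N36: ✓ → 51
bin=N72: ✗
bin=N74: ✓ → 771
bin=N25: ✗
bin=N81: ✓ → 81
bin=N61: ✓ → 4
bin=N51: ✓ → 246
bin=N46: ✗
bin=N91: ✗
c2_avg = (51 + 771 + 81 + 4 + 246) / 5 = 230.6
—
[reorder_sum: reorder <= 159 AND aisle IN ('B1', 'B2')]
bin=N67: ✗
bin=N36: ✓ → 51
bin=N72: ✗
bin=N74: ✗
bin=N25: ✗
bin=N81: ✗
bin=N61: ✗
bin=N51: ✓ → 246
bin=N46: ✗
bin=N91: ✗
reorder_sum = 51 + 246 = 297
—
[hazmat_sum: hazmat <= 1]
bin=N67: ✓ → 195
bin=N36: ✓ → 51
bin=N72: ✓ → 464
bin=N74: ✓ → 771
bin=N25: ✓ → 53
bin=N81: ✓ → 81
bin=N61: ✓ → 4
bin=N51: ✓ → 246
bin=N46: ✓ → 39
bin=N91: ✓ → 342
hazmat_sum = 195 + 51 + 464 + 771 + 53 + 81 + 4 + 246 + 39 + 342 = 2246

c2_avg=230.6, reorder_sum=297, hazmat_sum=2246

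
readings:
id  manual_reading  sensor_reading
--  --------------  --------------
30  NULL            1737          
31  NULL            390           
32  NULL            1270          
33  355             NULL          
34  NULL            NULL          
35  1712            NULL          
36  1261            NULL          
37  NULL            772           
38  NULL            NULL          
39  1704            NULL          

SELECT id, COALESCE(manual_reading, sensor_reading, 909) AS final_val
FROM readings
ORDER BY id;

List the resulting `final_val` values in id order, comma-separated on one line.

id=30: manual_reading=NULL, sensor_reading=1737 → 1737
id=31: manual_reading=NULL, sensor_reading=390 → 390
id=32: manual_reading=NULL, sensor_reading=1270 → 1270
id=33: manual_reading=355 → 355
id=34: manual_reading=NULL, sensor_reading=NULL, → literal 909 → 909
id=35: manual_reading=1712 → 1712
id=36: manual_reading=1261 → 1261
id=37: manual_reading=NULL, sensor_reading=772 → 772
id=38: manual_reading=NULL, sensor_reading=NULL, → literal 909 → 909
id=39: manual_reading=1704 → 1704

1737, 390, 1270, 355, 909, 1712, 1261, 772, 909, 1704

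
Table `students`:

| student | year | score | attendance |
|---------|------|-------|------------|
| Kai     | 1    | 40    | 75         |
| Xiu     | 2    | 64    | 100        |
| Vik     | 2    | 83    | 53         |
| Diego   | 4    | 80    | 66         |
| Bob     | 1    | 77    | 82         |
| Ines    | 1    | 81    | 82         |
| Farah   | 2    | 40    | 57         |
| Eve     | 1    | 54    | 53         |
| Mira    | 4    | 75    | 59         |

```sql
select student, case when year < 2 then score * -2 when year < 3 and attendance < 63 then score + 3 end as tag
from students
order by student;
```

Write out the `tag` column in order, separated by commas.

-154, NULL, -108, 43, -162, -80, NULL, 86, NULL

student=Bob: year < 2 → -154
student=Diego: (no match → NULL) → NULL
student=Eve: year < 2 → -108
student=Farah: year < 3 and attendance < 63 → 43
student=Ines: year < 2 → -162
student=Kai: year < 2 → -80
student=Mira: (no match → NULL) → NULL
student=Vik: year < 3 and attendance < 63 → 86
student=Xiu: (no match → NULL) → NULL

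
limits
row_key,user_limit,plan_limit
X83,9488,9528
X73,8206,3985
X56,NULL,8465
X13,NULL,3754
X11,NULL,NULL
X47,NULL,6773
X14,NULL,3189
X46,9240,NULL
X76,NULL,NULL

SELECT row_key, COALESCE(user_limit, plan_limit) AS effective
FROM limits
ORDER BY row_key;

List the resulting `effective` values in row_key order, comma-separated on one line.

NULL, 3754, 3189, 9240, 6773, 8465, 8206, NULL, 9488

row_key=X11: user_limit=NULL, plan_limit=NULL (all NULL) → NULL
row_key=X13: user_limit=NULL, plan_limit=3754 → 3754
row_key=X14: user_limit=NULL, plan_limit=3189 → 3189
row_key=X46: user_limit=9240 → 9240
row_key=X47: user_limit=NULL, plan_limit=6773 → 6773
row_key=X56: user_limit=NULL, plan_limit=8465 → 8465
row_key=X73: user_limit=8206 → 8206
row_key=X76: user_limit=NULL, plan_limit=NULL (all NULL) → NULL
row_key=X83: user_limit=9488 → 9488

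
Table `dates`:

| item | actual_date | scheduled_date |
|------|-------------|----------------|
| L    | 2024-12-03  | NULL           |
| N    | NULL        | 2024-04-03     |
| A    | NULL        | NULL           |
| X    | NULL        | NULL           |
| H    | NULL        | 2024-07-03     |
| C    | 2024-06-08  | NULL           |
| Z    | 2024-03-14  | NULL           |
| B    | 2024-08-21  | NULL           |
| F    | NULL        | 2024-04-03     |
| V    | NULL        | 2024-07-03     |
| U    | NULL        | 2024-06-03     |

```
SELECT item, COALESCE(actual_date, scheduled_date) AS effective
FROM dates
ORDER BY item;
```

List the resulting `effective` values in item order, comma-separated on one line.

item=A: actual_date=NULL, scheduled_date=NULL (all NULL) → NULL
item=B: actual_date=2024-08-21 → 2024-08-21
item=C: actual_date=2024-06-08 → 2024-06-08
item=F: actual_date=NULL, scheduled_date=2024-04-03 → 2024-04-03
item=H: actual_date=NULL, scheduled_date=2024-07-03 → 2024-07-03
item=L: actual_date=2024-12-03 → 2024-12-03
item=N: actual_date=NULL, scheduled_date=2024-04-03 → 2024-04-03
item=U: actual_date=NULL, scheduled_date=2024-06-03 → 2024-06-03
item=V: actual_date=NULL, scheduled_date=2024-07-03 → 2024-07-03
item=X: actual_date=NULL, scheduled_date=NULL (all NULL) → NULL
item=Z: actual_date=2024-03-14 → 2024-03-14

NULL, 2024-08-21, 2024-06-08, 2024-04-03, 2024-07-03, 2024-12-03, 2024-04-03, 2024-06-03, 2024-07-03, NULL, 2024-03-14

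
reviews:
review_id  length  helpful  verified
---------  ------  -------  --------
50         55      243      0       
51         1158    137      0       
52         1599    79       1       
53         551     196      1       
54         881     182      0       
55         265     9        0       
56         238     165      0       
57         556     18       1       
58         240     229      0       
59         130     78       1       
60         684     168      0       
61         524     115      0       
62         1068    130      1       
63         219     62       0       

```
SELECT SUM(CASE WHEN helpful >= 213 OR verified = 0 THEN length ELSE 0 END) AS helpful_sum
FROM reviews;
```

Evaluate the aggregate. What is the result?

4264

review_id=50: ✓ → 55
review_id=51: ✓ → 1158
review_id=52: ✗
review_id=53: ✗
review_id=54: ✓ → 881
review_id=55: ✓ → 265
review_id=56: ✓ → 238
review_id=57: ✗
review_id=58: ✓ → 240
review_id=59: ✗
review_id=60: ✓ → 684
review_id=61: ✓ → 524
review_id=62: ✗
review_id=63: ✓ → 219
helpful_sum = 55 + 1158 + 881 + 265 + 238 + 240 + 684 + 524 + 219 = 4264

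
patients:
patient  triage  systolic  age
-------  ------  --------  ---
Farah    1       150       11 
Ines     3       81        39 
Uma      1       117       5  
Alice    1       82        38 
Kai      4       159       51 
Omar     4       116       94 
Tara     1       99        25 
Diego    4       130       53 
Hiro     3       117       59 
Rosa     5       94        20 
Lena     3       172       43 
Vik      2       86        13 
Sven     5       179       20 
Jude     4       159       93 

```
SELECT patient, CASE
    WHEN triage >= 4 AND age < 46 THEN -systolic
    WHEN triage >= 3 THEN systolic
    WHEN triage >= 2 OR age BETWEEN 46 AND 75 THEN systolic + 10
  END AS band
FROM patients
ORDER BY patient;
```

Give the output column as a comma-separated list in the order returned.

patient=Alice: (no match → NULL) → NULL
patient=Diego: triage >= 3 → 130
patient=Farah: (no match → NULL) → NULL
patient=Hiro: triage >= 3 → 117
patient=Ines: triage >= 3 → 81
patient=Jude: triage >= 3 → 159
patient=Kai: triage >= 3 → 159
patient=Lena: triage >= 3 → 172
patient=Omar: triage >= 3 → 116
patient=Rosa: triage >= 4 AND age < 46 → -94
patient=Sven: triage >= 4 AND age < 46 → -179
patient=Tara: (no match → NULL) → NULL
patient=Uma: (no match → NULL) → NULL
patient=Vik: triage >= 2 OR age BETWEEN 46 AND 75 → 96

NULL, 130, NULL, 117, 81, 159, 159, 172, 116, -94, -179, NULL, NULL, 96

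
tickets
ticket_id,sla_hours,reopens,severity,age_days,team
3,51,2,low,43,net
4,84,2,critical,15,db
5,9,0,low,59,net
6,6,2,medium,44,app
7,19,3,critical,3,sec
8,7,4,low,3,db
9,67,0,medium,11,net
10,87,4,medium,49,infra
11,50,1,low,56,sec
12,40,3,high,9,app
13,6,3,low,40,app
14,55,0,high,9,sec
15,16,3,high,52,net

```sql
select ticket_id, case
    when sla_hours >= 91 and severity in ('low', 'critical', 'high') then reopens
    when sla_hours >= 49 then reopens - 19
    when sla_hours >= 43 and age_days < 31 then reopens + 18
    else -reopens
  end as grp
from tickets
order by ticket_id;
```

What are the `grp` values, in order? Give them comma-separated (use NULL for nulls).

-17, -17, 0, -2, -3, -4, -19, -15, -18, -3, -3, -19, -3

ticket_id=3: sla_hours >= 49 → -17
ticket_id=4: sla_hours >= 49 → -17
ticket_id=5: ELSE → 0
ticket_id=6: ELSE → -2
ticket_id=7: ELSE → -3
ticket_id=8: ELSE → -4
ticket_id=9: sla_hours >= 49 → -19
ticket_id=10: sla_hours >= 49 → -15
ticket_id=11: sla_hours >= 49 → -18
ticket_id=12: ELSE → -3
ticket_id=13: ELSE → -3
ticket_id=14: sla_hours >= 49 → -19
ticket_id=15: ELSE → -3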